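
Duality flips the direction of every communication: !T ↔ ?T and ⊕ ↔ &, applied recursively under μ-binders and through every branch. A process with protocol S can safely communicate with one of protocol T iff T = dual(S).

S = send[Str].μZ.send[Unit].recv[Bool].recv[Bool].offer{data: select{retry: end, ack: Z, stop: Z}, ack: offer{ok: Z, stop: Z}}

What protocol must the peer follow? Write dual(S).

recv[Str].μZ.recv[Unit].send[Bool].send[Bool].select{data: offer{retry: end, ack: Z, stop: Z}, ack: select{ok: Z, stop: Z}}

send[Str] → recv[Str]
  μZ → μZ  (rec unchanged)
    send[Unit] → recv[Unit]
      recv[Bool] → send[Bool]
        recv[Bool] → send[Bool]
          offer{data,ack} → select{data,ack}  (offer→select)
            [data]
              select{retry,ack,stop} → offer{retry,ack,stop}  (select→offer)
                [retry]
                  end self-dual
                [ack]
                  Z self-dual
                [stop]
                  Z self-dual
            [ack]
              offer{ok,stop} → select{ok,stop}  (offer→select)
                [ok]
                  Z self-dual
                [stop]
                  Z self-dual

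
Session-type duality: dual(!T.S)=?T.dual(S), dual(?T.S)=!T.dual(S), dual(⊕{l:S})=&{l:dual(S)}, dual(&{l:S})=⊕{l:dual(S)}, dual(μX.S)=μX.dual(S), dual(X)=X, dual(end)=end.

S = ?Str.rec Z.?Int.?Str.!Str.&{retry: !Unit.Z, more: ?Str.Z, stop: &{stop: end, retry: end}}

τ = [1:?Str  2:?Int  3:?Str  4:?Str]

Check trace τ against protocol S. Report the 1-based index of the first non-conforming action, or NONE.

4

@1 ?Str  ✓  now at rec Z.…
@2 ?Int  ✓  now at ?Str.!Str.&{retry: !Unit.rec Z.…, more: ?Str.rec Z.…, stop: &{stop: end, retry: end}}
@3 ?Str  ✓  now at !Str.&{retry: !Unit.rec Z.…, more: ?Str.rec Z.…, stop: &{stop: end, retry: end}}
@4 got ?Str, protocol expects !Str  ✗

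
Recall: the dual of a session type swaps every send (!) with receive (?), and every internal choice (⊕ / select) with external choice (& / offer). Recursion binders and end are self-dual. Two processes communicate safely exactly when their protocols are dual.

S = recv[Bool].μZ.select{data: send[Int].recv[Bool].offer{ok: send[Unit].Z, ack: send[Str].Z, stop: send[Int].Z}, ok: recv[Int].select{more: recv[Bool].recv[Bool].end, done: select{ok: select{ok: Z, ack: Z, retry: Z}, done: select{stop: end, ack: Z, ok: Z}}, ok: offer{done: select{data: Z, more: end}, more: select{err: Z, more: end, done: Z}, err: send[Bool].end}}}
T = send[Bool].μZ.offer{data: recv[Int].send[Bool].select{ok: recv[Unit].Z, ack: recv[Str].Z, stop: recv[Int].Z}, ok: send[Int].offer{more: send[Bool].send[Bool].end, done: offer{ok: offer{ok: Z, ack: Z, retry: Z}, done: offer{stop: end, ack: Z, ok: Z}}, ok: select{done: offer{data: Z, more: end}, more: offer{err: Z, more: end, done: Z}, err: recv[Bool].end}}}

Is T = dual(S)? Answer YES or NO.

YES

recv[Bool] vs send[Bool]  ok
  μZ vs μZ  ok (rec unchanged)
    select{data,ok} vs offer{data,ok}  ok same labels
      • data:
        send[Int] vs recv[Int]  ok
          recv[Bool] vs send[Bool]  ok
            offer{ok,ack,stop} vs select{ok,ack,stop}  ok same labels
              • ok:
                send[Unit] vs recv[Unit]  ok
                  Z vs Z  ok
              • ack:
                send[Str] vs recv[Str]  ok
                  Z vs Z  ok
              • stop:
                send[Int] vs recv[Int]  ok
                  Z vs Z  ok
      • ok:
        recv[Int] vs send[Int]  ok
          select{more,done,ok} vs offer{more,done,ok}  ok same labels
            • more:
              recv[Bool] vs send[Bool]  ok
                recv[Bool] vs send[Bool]  ok
                  end vs end  ok
            • done:
              select{ok,done} vs offer{ok,done}  ok same labels
                • ok:
                  select{ok,ack,retry} vs offer{ok,ack,retry}  ok same labels
                    • ok:
                      Z vs Z  ok
                    • ack:
                      Z vs Z  ok
                    • retry:
                      Z vs Z  ok
                • done:
                  select{stop,ack,ok} vs offer{stop,ack,ok}  ok same labels
                    • stop:
                      end vs end  ok
                    • ack:
                      Z vs Z  ok
                    • ok:
                      Z vs Z  ok
            • ok:
              offer{done,more,err} vs select{done,more,err}  ok same labels
                • done:
                  select{data,more} vs offer{data,more}  ok same labels
                    • data:
                      Z vs Z  ok
                    • more:
                      end vs end  ok
                • more:
                  select{err,more,done} vs offer{err,more,done}  ok same labels
                    • err:
                      Z vs Z  ok
                    • more:
                      end vs end  ok
                    • done:
                      Z vs Z  ok
                • err:
                  send[Bool] vs recv[Bool]  ok
                    end vs end  ok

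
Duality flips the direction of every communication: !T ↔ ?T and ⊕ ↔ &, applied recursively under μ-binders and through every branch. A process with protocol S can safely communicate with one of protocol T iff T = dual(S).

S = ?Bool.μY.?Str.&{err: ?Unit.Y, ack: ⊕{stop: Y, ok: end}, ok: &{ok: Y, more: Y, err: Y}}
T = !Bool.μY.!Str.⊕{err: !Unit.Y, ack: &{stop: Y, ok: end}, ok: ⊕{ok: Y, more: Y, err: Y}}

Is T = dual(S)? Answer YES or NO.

?Bool ‖ !Bool  ok
  μY ‖ μY  ok (binder kept)
    ?Str ‖ !Str  ok
      &{err,ack,ok} ‖ ⊕{err,ack,ok}  ok labels match
        [err]
          ?Unit ‖ !Unit  ok
            Y ‖ Y  ok
        [ack]
          ⊕{stop,ok} ‖ &{stop,ok}  ok labels match
            [stop]
              Y ‖ Y  ok
            [ok]
              end ‖ end  ok
        [ok]
          &{ok,more,err} ‖ ⊕{ok,more,err}  ok labels match
            [ok]
              Y ‖ Y  ok
            [more]
              Y ‖ Y  ok
            [err]
              Y ‖ Y  ok

YES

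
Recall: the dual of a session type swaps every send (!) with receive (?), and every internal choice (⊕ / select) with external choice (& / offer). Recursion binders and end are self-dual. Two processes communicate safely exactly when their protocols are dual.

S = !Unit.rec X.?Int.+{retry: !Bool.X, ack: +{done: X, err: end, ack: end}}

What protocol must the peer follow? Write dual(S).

?Unit.rec X.!Int.&{retry: ?Bool.X, ack: &{done: X, err: end, ack: end}}

!Unit = ?Unit
  rec X = rec X  (rec unchanged)
    ?Int = !Int
      +{retry,ack} = &{retry,ack}  (internal→external)
        case retry:
          !Bool = ?Bool
            dual(X) = X
        case ack:
          +{done,err,ack} = &{done,err,ack}  (internal→external)
            case done:
              dual(X) = X
            case err:
              dual(end) = end
            case ack:
              dual(end) = end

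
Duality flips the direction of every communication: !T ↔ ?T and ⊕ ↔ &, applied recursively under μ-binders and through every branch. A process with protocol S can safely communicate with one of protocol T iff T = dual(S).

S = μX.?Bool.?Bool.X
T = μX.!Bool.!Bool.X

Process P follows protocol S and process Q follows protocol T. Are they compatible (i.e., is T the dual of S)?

YES

μX | μX  ✓ (μ self-dual)
  ?Bool | !Bool  ✓
    ?Bool | !Bool  ✓
      X | X  ✓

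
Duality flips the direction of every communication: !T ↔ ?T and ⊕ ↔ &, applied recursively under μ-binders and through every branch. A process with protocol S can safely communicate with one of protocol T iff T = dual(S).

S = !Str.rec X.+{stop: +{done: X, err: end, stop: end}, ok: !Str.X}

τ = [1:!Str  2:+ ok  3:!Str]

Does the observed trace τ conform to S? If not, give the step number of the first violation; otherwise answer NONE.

@1 !Str  ok  state: rec X.…
@2 + ok  ok  state: !Str.rec X.…
@3 !Str  ok  state: rec X.…
trace exhausted — no violation

NONE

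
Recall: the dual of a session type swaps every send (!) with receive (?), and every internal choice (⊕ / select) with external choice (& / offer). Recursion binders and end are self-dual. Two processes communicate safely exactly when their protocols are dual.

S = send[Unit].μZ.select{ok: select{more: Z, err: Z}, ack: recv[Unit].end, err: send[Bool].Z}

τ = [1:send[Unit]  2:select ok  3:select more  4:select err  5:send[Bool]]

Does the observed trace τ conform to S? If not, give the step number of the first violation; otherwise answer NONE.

NONE

[1] send[Unit]  ✓  residual = μZ.…
[2] select ok  ✓  residual = select{more: μZ.…, err: μZ.…}
[3] select more  ✓  residual = μZ.…
[4] select err  ✓  residual = send[Bool].μZ.…
[5] send[Bool]  ✓  residual = μZ.…
τ conforms to S (length 5)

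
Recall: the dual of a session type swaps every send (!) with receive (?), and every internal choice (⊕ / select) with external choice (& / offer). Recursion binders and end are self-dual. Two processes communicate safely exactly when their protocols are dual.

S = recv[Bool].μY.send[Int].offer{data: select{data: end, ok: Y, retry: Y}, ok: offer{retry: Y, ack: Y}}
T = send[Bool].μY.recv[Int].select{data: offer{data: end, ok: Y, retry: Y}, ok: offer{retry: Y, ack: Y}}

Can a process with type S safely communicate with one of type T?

recv[Bool] | send[Bool]  ok
  μY | μY  ok (rec unchanged)
    send[Int] | recv[Int]  ok
      offer{data,ok} | select{data,ok}  ok label sets agree
        [data]
          select{data,ok,retry} | offer{data,ok,retry}  ok label sets agree
            [data]
              end | end  ok
            [ok]
              Y | Y  ok
            [retry]
              Y | Y  ok
        [ok]
          offer{retry,ack} | offer{retry,ack}  ✗ choice polarity not flipped — not dual

NO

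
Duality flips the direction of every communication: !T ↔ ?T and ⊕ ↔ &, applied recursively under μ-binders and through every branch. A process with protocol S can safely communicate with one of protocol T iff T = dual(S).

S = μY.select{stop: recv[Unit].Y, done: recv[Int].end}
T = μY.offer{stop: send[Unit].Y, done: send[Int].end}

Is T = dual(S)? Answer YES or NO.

μY ‖ μY  ✓ (binder kept)
  select{stop,done} ‖ offer{stop,done}  ✓ label sets agree
    • stop:
      recv[Unit] ‖ send[Unit]  ✓
        Y ‖ Y  ✓
    • done:
      recv[Int] ‖ send[Int]  ✓
        end ‖ end  ✓

YES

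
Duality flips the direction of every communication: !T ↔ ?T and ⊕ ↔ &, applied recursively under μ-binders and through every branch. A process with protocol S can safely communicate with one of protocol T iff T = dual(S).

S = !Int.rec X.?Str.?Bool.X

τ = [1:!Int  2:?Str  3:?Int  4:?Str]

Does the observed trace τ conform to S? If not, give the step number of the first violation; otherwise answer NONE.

3

step 1: !Int  match  state: rec X.…
step 2: ?Str  match  state: ?Bool.rec X.…
step 3: got ?Int, protocol expects ?Bool  ✗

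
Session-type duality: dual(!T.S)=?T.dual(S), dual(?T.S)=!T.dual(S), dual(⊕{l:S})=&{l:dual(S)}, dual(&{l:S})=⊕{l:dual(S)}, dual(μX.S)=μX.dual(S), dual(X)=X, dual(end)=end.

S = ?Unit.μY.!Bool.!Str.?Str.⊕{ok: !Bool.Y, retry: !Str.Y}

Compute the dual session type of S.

!Unit.μY.?Bool.?Str.!Str.&{ok: ?Bool.Y, retry: ?Str.Y}

?Unit = !Unit
  μY = μY  (binder kept)
    !Bool = ?Bool
      !Str = ?Str
        ?Str = !Str
          ⊕{ok,retry} = &{ok,retry}  (select→offer)
            case ok:
              !Bool = ?Bool
                dual(Y) = Y
            case retry:
              !Str = ?Str
                dual(Y) = Y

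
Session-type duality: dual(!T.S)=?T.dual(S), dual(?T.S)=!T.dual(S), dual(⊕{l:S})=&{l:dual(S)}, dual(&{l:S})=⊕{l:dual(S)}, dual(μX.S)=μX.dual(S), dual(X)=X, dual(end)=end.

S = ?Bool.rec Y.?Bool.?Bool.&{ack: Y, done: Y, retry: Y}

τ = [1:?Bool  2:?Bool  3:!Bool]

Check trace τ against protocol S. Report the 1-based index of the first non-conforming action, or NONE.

3

[1] ?Bool  match  now at rec Y.…
[2] ?Bool  match  now at ?Bool.&{ack: rec Y.…, done: rec Y.…, retry: rec Y.…}
[3] got !Bool, protocol expects ?Bool  ✗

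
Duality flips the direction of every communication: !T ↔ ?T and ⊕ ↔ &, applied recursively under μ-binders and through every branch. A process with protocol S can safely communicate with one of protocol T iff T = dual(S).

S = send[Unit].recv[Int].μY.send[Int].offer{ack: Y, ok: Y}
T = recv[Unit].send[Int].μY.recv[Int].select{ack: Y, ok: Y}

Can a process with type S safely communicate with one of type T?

send[Unit] | recv[Unit]  ok
  recv[Int] | send[Int]  ok
    μY | μY  ok (rec unchanged)
      send[Int] | recv[Int]  ok
        offer{ack,ok} | select{ack,ok}  ok labels match
          case ack:
            Y | Y  ok
          case ok:
            Y | Y  ok

YES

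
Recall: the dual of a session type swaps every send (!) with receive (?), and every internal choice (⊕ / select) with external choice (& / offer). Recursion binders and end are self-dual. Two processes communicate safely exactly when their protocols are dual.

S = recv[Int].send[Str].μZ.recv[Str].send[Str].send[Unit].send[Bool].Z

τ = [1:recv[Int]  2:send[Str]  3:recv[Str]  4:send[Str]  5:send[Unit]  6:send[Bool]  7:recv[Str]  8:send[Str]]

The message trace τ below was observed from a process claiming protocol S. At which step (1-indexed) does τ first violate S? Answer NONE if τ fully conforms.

step 1: recv[Int]  ✓  now at send[Str].μZ.…
step 2: send[Str]  ✓  now at μZ.…
step 3: recv[Str]  ✓  now at send[Str].send[Unit].send[Bool].μZ.…
step 4: send[Str]  ✓  now at send[Unit].send[Bool].μZ.…
step 5: send[Unit]  ✓  now at send[Bool].μZ.…
step 6: send[Bool]  ✓  now at μZ.…
step 7: recv[Str]  ✓  now at send[Str].send[Unit].send[Bool].μZ.…
step 8: send[Str]  ✓  now at send[Unit].send[Bool].μZ.…
trace exhausted — no violation

NONE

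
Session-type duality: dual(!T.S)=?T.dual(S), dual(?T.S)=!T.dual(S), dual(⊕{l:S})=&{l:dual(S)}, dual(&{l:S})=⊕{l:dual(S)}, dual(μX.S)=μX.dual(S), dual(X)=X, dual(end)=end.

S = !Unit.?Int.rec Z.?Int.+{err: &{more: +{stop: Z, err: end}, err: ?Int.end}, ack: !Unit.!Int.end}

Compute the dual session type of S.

!Unit → ?Unit
  ?Int → !Int
    rec Z → rec Z  (μ self-dual)
      ?Int → !Int
        +{err,ack} → &{err,ack}  (select→offer)
          case err:
            &{more,err} → +{more,err}  (external→internal)
              case more:
                +{stop,err} → &{stop,err}  (select→offer)
                  case stop:
                    Z self-dual
                  case err:
                    end self-dual
              case err:
                ?Int → !Int
                  end self-dual
          case ack:
            !Unit → ?Unit
              !Int → ?Int
                end self-dual

?Unit.!Int.rec Z.!Int.&{err: +{more: &{stop: Z, err: end}, err: !Int.end}, ack: ?Unit.?Int.end}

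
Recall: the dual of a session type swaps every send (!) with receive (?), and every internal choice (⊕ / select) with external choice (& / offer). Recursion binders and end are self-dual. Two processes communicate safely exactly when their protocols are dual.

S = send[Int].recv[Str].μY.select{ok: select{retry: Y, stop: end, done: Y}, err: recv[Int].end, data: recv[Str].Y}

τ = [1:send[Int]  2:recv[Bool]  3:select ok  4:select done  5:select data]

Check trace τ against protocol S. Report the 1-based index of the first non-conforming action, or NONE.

[1] send[Int]  ✓  now at recv[Str].μY.…
[2] got recv[Bool], protocol expects recv[Str]  ✗

2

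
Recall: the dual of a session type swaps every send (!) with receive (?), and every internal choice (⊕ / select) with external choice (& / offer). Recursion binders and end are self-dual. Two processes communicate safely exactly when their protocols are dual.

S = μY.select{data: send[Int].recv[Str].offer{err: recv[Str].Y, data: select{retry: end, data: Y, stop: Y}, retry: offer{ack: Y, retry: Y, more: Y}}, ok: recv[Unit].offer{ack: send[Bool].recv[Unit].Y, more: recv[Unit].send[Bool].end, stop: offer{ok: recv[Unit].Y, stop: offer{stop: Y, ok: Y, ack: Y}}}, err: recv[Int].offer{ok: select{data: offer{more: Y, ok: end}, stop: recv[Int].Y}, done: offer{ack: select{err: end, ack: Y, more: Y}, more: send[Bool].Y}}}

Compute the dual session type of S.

μY.offer{data: recv[Int].send[Str].select{err: send[Str].Y, data: offer{retry: end, data: Y, stop: Y}, retry: select{ack: Y, retry: Y, more: Y}}, ok: send[Unit].select{ack: recv[Bool].send[Unit].Y, more: send[Unit].recv[Bool].end, stop: select{ok: send[Unit].Y, stop: select{stop: Y, ok: Y, ack: Y}}}, err: send[Int].select{ok: offer{data: select{more: Y, ok: end}, stop: send[Int].Y}, done: select{ack: offer{err: end, ack: Y, more: Y}, more: recv[Bool].Y}}}

μY ↦ μY  (μ self-dual)
  select{data,ok,err} ↦ offer{data,ok,err}  (⊕→&)
    case data:
      send[Int] ↦ recv[Int]
        recv[Str] ↦ send[Str]
          offer{err,data,retry} ↦ select{err,data,retry}  (external→internal)
            case err:
              recv[Str] ↦ send[Str]
                Y self-dual
            case data:
              select{retry,data,stop} ↦ offer{retry,data,stop}  (⊕→&)
                case retry:
                  end self-dual
                case data:
                  Y self-dual
                case stop:
                  Y self-dual
            case retry:
              offer{ack,retry,more} ↦ select{ack,retry,more}  (external→internal)
                case ack:
                  Y self-dual
                case retry:
                  Y self-dual
                case more:
                  Y self-dual
    case ok:
      recv[Unit] ↦ send[Unit]
        offer{ack,more,stop} ↦ select{ack,more,stop}  (external→internal)
          case ack:
            send[Bool] ↦ recv[Bool]
              recv[Unit] ↦ send[Unit]
                Y self-dual
          case more:
            recv[Unit] ↦ send[Unit]
              send[Bool] ↦ recv[Bool]
                end self-dual
          case stop:
            offer{ok,stop} ↦ select{ok,stop}  (external→internal)
              case ok:
                recv[Unit] ↦ send[Unit]
                  Y self-dual
              case stop:
                offer{stop,ok,ack} ↦ select{stop,ok,ack}  (external→internal)
                  case stop:
                    Y self-dual
                  case ok:
                    Y self-dual
                  case ack:
                    Y self-dual
    case err:
      recv[Int] ↦ send[Int]
        offer{ok,done} ↦ select{ok,done}  (external→internal)
          case ok:
            select{data,stop} ↦ offer{data,stop}  (⊕→&)
              case data:
                offer{more,ok} ↦ select{more,ok}  (external→internal)
                  case more:
                    Y self-dual
                  case ok:
                    end self-dual
              case stop:
                recv[Int] ↦ send[Int]
                  Y self-dual
          case done:
            offer{ack,more} ↦ select{ack,more}  (external→internal)
              case ack:
                select{err,ack,more} ↦ offer{err,ack,more}  (⊕→&)
                  case err:
                    end self-dual
                  case ack:
                    Y self-dual
                  case more:
                    Y self-dual
              case more:
                send[Bool] ↦ recv[Bool]
                  Y self-dual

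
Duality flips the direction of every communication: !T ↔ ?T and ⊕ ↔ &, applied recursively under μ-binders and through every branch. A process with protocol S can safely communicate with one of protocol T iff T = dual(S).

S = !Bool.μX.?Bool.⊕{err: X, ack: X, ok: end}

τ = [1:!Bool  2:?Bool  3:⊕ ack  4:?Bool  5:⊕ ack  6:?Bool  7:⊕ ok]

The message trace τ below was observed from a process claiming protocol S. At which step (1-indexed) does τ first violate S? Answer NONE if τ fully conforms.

NONE

@1 !Bool  ✓  state: μX.…
@2 ?Bool  ✓  state: ⊕{err: μX.…, ack: μX.…, ok: end}
@3 ⊕ ack  ✓  state: μX.…
@4 ?Bool  ✓  state: ⊕{err: μX.…, ack: μX.…, ok: end}
@5 ⊕ ack  ✓  state: μX.…
@6 ?Bool  ✓  state: ⊕{err: μX.…, ack: μX.…, ok: end}
@7 ⊕ ok  ✓  state: end
all 7 steps conform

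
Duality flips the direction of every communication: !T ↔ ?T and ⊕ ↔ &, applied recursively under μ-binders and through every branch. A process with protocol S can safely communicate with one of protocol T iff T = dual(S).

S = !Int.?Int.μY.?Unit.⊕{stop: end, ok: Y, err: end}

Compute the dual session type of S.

?Int.!Int.μY.!Unit.&{stop: end, ok: Y, err: end}

!Int → ?Int
  ?Int → !Int
    μY → μY  (binder kept)
      ?Unit → !Unit
        ⊕{stop,ok,err} → &{stop,ok,err}  (internal→external)
          case stop:
            end ↦ end
          case ok:
            Y ↦ Y
          case err:
            end ↦ end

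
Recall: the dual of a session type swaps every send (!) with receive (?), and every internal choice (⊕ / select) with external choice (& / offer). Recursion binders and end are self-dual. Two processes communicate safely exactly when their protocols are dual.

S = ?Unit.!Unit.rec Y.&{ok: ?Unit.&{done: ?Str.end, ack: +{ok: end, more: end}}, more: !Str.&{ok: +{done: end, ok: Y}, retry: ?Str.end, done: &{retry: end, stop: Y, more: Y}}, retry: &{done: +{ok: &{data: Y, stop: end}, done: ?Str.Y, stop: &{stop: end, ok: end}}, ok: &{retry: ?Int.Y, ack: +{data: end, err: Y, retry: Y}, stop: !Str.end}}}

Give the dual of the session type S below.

?Unit ↦ !Unit
  !Unit ↦ ?Unit
    rec Y ↦ rec Y  (μ self-dual)
      &{ok,more,retry} ↦ +{ok,more,retry}  (&→⊕)
        • ok:
          ?Unit ↦ !Unit
            &{done,ack} ↦ +{done,ack}  (&→⊕)
              • done:
                ?Str ↦ !Str
                  end ↦ end
              • ack:
                +{ok,more} ↦ &{ok,more}  (select→offer)
                  • ok:
                    end ↦ end
                  • more:
                    end ↦ end
        • more:
          !Str ↦ ?Str
            &{ok,retry,done} ↦ +{ok,retry,done}  (&→⊕)
              • ok:
                +{done,ok} ↦ &{done,ok}  (select→offer)
                  • done:
                    end ↦ end
                  • ok:
                    Y ↦ Y
              • retry:
                ?Str ↦ !Str
                  end ↦ end
              • done:
                &{retry,stop,more} ↦ +{retry,stop,more}  (&→⊕)
                  • retry:
                    end ↦ end
                  • stop:
                    Y ↦ Y
                  • more:
                    Y ↦ Y
        • retry:
          &{done,ok} ↦ +{done,ok}  (&→⊕)
            • done:
              +{ok,done,stop} ↦ &{ok,done,stop}  (select→offer)
                • ok:
                  &{data,stop} ↦ +{data,stop}  (&→⊕)
                    • data:
                      Y ↦ Y
                    • stop:
                      end ↦ end
                • done:
                  ?Str ↦ !Str
                    Y ↦ Y
                • stop:
                  &{stop,ok} ↦ +{stop,ok}  (&→⊕)
                    • stop:
                      end ↦ end
                    • ok:
                      end ↦ end
            • ok:
              &{retry,ack,stop} ↦ +{retry,ack,stop}  (&→⊕)
                • retry:
                  ?Int ↦ !Int
                    Y ↦ Y
                • ack:
                  +{data,err,retry} ↦ &{data,err,retry}  (select→offer)
                    • data:
                      end ↦ end
                    • err:
                      Y ↦ Y
                    • retry:
                      Y ↦ Y
                • stop:
                  !Str ↦ ?Str
                    end ↦ end

!Unit.?Unit.rec Y.+{ok: !Unit.+{done: !Str.end, ack: &{ok: end, more: end}}, more: ?Str.+{ok: &{done: end, ok: Y}, retry: !Str.end, done: +{retry: end, stop: Y, more: Y}}, retry: +{done: &{ok: +{data: Y, stop: end}, done: !Str.Y, stop: +{stop: end, ok: end}}, ok: +{retry: !Int.Y, ack: &{data: end, err: Y, retry: Y}, stop: ?Str.end}}}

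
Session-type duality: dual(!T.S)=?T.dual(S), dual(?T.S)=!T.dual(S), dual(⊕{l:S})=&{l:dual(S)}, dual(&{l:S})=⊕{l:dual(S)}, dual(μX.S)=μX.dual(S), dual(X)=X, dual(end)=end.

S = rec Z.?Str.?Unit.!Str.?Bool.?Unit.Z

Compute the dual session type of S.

rec Z.!Str.!Unit.?Str.!Bool.!Unit.Z

rec Z → rec Z  (rec unchanged)
  ?Str → !Str
    ?Unit → !Unit
      !Str → ?Str
        ?Bool → !Bool
          ?Unit → !Unit
            dual(Z) = Z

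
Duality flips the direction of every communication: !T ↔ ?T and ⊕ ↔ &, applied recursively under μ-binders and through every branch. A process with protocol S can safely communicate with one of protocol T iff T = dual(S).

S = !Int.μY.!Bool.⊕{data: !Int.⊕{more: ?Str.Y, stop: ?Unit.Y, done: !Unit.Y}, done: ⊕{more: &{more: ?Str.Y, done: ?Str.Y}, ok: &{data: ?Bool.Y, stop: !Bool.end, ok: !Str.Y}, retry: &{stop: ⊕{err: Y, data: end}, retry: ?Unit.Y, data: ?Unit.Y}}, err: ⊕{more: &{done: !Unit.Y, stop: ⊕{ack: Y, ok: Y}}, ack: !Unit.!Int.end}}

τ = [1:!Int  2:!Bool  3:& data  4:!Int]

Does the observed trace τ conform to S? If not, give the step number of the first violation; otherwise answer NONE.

step 1: !Int  ok  now at μY.…
step 2: !Bool  ok  now at ⊕{data: !Int.⊕{more: ?Str.μY.…, stop: ?Unit.μY.…, done: !Unit.μY.…}, done: ⊕{more: &{more: ?Str.μY.…, done: ?Str.μY.…}, ok: &{data: ?Bool.μY.…, stop: !Bool.end, ok: !Str.μY.…}, retry: &{stop: ⊕{err: μY.…, data: end}, retry: ?Unit.μY.…, data: ?Unit.μY.…}}, err: ⊕{more: &{done: !Unit.μY.…, stop: ⊕{ack: μY.…, ok: μY.…}}, ack: !Unit.!Int.end}}
step 3: got & data, protocol expects ⊕ data or ⊕ done or ⊕ err  ✗

3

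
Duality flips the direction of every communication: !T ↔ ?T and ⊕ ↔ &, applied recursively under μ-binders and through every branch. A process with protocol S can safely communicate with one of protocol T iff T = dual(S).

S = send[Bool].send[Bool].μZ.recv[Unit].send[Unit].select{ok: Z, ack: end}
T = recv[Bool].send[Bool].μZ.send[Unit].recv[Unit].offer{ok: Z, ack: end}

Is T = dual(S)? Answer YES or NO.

send[Bool] | recv[Bool]  ✓
  send[Bool] | send[Bool]  ✗ same direction on both sides — not dual

NO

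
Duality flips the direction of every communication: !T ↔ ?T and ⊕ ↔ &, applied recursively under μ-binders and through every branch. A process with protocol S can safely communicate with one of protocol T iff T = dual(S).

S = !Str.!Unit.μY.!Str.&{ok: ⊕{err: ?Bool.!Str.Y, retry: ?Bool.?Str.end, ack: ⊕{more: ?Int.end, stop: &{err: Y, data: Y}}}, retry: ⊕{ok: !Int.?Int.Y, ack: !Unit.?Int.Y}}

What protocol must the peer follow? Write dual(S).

?Str.?Unit.μY.?Str.⊕{ok: &{err: !Bool.?Str.Y, retry: !Bool.!Str.end, ack: &{more: !Int.end, stop: ⊕{err: Y, data: Y}}}, retry: &{ok: ?Int.!Int.Y, ack: ?Unit.!Int.Y}}

!Str = ?Str
  !Unit = ?Unit
    μY = μY  (rec unchanged)
      !Str = ?Str
        &{ok,retry} = ⊕{ok,retry}  (external→internal)
          case ok:
            ⊕{err,retry,ack} = &{err,retry,ack}  (⊕→&)
              case err:
                ?Bool = !Bool
                  !Str = ?Str
                    Y ↦ Y
              case retry:
                ?Bool = !Bool
                  ?Str = !Str
                    end ↦ end
              case ack:
                ⊕{more,stop} = &{more,stop}  (⊕→&)
                  case more:
                    ?Int = !Int
                      end ↦ end
                  case stop:
                    &{err,data} = ⊕{err,data}  (external→internal)
                      case err:
                        Y ↦ Y
                      case data:
                        Y ↦ Y
          case retry:
            ⊕{ok,ack} = &{ok,ack}  (⊕→&)
              case ok:
                !Int = ?Int
                  ?Int = !Int
                    Y ↦ Y
              case ack:
                !Unit = ?Unit
                  ?Int = !Int
                    Y ↦ Y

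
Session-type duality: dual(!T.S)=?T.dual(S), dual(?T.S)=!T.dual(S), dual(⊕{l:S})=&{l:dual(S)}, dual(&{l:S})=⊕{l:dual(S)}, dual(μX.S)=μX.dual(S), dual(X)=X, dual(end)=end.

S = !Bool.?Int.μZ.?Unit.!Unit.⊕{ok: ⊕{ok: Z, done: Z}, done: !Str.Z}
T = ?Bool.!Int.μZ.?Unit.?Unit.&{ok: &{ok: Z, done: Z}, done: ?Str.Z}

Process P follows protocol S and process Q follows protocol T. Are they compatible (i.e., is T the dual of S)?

NO

!Bool | ?Bool  ✓
  ?Int | !Int  ✓
    μZ | μZ  ✓ (μ self-dual)
      ?Unit | ?Unit  ✗ same direction on both sides — not dual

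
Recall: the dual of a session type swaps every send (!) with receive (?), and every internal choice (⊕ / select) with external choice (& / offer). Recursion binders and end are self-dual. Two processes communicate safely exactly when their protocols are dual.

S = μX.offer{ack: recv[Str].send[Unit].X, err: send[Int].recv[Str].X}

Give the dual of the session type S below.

μX.select{ack: send[Str].recv[Unit].X, err: recv[Int].send[Str].X}

μX ↦ μX  (rec unchanged)
  offer{ack,err} ↦ select{ack,err}  (offer→select)
    • ack:
      recv[Str] ↦ send[Str]
        send[Unit] ↦ recv[Unit]
          X self-dual
    • err:
      send[Int] ↦ recv[Int]
        recv[Str] ↦ send[Str]
          X self-dual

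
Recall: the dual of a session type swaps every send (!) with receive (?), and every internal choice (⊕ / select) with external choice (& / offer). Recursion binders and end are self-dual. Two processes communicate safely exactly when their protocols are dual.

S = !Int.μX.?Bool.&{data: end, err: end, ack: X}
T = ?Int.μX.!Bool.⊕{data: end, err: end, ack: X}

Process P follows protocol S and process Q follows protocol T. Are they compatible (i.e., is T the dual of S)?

!Int ‖ ?Int  match
  μX ‖ μX  match (rec unchanged)
    ?Bool ‖ !Bool  match
      &{data,err,ack} ‖ ⊕{data,err,ack}  match labels match
        case data:
          end ‖ end  match
        case err:
          end ‖ end  match
        case ack:
          X ‖ X  match

YES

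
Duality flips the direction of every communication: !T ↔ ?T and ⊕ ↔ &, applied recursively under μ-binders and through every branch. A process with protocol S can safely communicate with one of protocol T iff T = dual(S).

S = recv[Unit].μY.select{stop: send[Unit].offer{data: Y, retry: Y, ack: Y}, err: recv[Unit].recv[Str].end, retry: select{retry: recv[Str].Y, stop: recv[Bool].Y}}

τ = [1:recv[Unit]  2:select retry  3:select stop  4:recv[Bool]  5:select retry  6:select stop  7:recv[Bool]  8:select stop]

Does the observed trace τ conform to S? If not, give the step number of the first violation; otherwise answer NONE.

step 1: recv[Unit]  ✓  cont: μY.…
step 2: select retry  ✓  cont: select{retry: recv[Str].μY.…, stop: recv[Bool].μY.…}
step 3: select stop  ✓  cont: recv[Bool].μY.…
step 4: recv[Bool]  ✓  cont: μY.…
step 5: select retry  ✓  cont: select{retry: recv[Str].μY.…, stop: recv[Bool].μY.…}
step 6: select stop  ✓  cont: recv[Bool].μY.…
step 7: recv[Bool]  ✓  cont: μY.…
step 8: select stop  ✓  cont: send[Unit].offer{data: μY.…, retry: μY.…, ack: μY.…}
all 8 steps conform

NONE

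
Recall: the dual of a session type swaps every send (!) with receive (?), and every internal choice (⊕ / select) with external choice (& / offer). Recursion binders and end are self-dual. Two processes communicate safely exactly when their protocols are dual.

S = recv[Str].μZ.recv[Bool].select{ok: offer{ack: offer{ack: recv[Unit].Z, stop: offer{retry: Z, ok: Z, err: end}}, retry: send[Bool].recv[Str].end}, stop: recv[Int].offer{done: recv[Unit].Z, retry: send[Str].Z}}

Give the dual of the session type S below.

send[Str].μZ.send[Bool].offer{ok: select{ack: select{ack: send[Unit].Z, stop: select{retry: Z, ok: Z, err: end}}, retry: recv[Bool].send[Str].end}, stop: send[Int].select{done: send[Unit].Z, retry: recv[Str].Z}}

recv[Str] → send[Str]
  μZ → μZ  (binder kept)
    recv[Bool] → send[Bool]
      select{ok,stop} → offer{ok,stop}  (⊕→&)
        case ok:
          offer{ack,retry} → select{ack,retry}  (&→⊕)
            case ack:
              offer{ack,stop} → select{ack,stop}  (&→⊕)
                case ack:
                  recv[Unit] → send[Unit]
                    Z self-dual
                case stop:
                  offer{retry,ok,err} → select{retry,ok,err}  (&→⊕)
                    case retry:
                      Z self-dual
                    case ok:
                      Z self-dual
                    case err:
                      end self-dual
            case retry:
              send[Bool] → recv[Bool]
                recv[Str] → send[Str]
                  end self-dual
        case stop:
          recv[Int] → send[Int]
            offer{done,retry} → select{done,retry}  (&→⊕)
              case done:
                recv[Unit] → send[Unit]
                  Z self-dual
              case retry:
                send[Str] → recv[Str]
                  Z self-dual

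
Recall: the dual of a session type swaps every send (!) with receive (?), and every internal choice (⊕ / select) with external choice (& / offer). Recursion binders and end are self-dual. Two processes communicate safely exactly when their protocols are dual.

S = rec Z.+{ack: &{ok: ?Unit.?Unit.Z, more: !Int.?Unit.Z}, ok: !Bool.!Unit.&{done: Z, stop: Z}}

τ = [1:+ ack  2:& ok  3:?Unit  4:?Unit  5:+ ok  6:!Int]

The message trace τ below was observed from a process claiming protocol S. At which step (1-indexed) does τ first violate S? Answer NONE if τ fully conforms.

6

step 1: + ack  ok  residual = &{ok: ?Unit.?Unit.rec Z.…, more: !Int.?Unit.rec Z.…}
step 2: & ok  ok  residual = ?Unit.?Unit.rec Z.…
step 3: ?Unit  ok  residual = ?Unit.rec Z.…
step 4: ?Unit  ok  residual = rec Z.…
step 5: + ok  ok  residual = !Bool.!Unit.&{done: rec Z.…, stop: rec Z.…}
step 6: got !Int, protocol expects !Bool  ✗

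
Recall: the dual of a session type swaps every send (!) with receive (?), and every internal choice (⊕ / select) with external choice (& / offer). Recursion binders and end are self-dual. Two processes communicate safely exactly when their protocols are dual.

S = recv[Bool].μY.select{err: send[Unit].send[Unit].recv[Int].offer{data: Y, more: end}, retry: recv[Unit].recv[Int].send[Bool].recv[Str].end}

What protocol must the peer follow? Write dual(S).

send[Bool].μY.offer{err: recv[Unit].recv[Unit].send[Int].select{data: Y, more: end}, retry: send[Unit].send[Int].recv[Bool].send[Str].end}

recv[Bool] ↦ send[Bool]
  μY ↦ μY  (μ self-dual)
    select{err,retry} ↦ offer{err,retry}  (select→offer)
      case err:
        send[Unit] ↦ recv[Unit]
          send[Unit] ↦ recv[Unit]
            recv[Int] ↦ send[Int]
              offer{data,more} ↦ select{data,more}  (offer→select)
                case data:
                  dual(Y) = Y
                case more:
                  dual(end) = end
      case retry:
        recv[Unit] ↦ send[Unit]
          recv[Int] ↦ send[Int]
            send[Bool] ↦ recv[Bool]
              recv[Str] ↦ send[Str]
                dual(end) = end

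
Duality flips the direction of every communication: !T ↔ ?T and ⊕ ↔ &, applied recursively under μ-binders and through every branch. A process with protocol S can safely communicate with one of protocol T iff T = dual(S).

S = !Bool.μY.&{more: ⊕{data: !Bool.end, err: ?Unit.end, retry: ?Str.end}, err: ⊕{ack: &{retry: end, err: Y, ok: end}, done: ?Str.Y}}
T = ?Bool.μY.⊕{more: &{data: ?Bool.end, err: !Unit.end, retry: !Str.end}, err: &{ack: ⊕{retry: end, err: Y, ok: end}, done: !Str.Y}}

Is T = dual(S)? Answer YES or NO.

!Bool vs ?Bool  match
  μY vs μY  match (μ self-dual)
    &{more,err} vs ⊕{more,err}  match same labels
      • more:
        ⊕{data,err,retry} vs &{data,err,retry}  match same labels
          • data:
            !Bool vs ?Bool  match
              end vs end  match
          • err:
            ?Unit vs !Unit  match
              end vs end  match
          • retry:
            ?Str vs !Str  match
              end vs end  match
      • err:
        ⊕{ack,done} vs &{ack,done}  match same labels
          • ack:
            &{retry,err,ok} vs ⊕{retry,err,ok}  match same labels
              • retry:
                end vs end  match
              • err:
                Y vs Y  match
              • ok:
                end vs end  match
          • done:
            ?Str vs !Str  match
              Y vs Y  match

YES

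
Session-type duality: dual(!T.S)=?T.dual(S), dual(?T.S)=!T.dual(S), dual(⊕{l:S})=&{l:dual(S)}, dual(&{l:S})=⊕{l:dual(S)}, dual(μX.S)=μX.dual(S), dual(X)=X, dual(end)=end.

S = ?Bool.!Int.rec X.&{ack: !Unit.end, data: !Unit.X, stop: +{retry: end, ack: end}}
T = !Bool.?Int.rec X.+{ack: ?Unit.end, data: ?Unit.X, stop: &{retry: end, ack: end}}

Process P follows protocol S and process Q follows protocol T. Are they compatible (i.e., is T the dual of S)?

YES

?Bool | !Bool  match
  !Int | ?Int  match
    rec X | rec X  match (rec unchanged)
      &{ack,data,stop} | +{ack,data,stop}  match label sets agree
        case ack:
          !Unit | ?Unit  match
            end | end  match
        case data:
          !Unit | ?Unit  match
            X | X  match
        case stop:
          +{retry,ack} | &{retry,ack}  match label sets agree
            case retry:
              end | end  match
            case ack:
              end | end  match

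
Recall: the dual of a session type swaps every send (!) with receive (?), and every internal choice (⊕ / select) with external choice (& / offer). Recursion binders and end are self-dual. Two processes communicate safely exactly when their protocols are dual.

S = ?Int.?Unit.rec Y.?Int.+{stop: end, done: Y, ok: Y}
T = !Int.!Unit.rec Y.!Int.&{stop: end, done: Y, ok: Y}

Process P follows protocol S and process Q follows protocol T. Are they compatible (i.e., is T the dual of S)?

?Int vs !Int  ✓
  ?Unit vs !Unit  ✓
    rec Y vs rec Y  ✓ (rec unchanged)
      ?Int vs !Int  ✓
        +{stop,done,ok} vs &{stop,done,ok}  ✓ same labels
          [stop]
            end vs end  ✓
          [done]
            Y vs Y  ✓
          [ok]
            Y vs Y  ✓

YES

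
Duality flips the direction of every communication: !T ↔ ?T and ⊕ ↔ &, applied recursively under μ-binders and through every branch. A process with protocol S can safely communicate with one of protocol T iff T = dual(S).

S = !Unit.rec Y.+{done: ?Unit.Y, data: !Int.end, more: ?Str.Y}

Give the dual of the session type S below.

!Unit → ?Unit
  rec Y → rec Y  (rec unchanged)
    +{done,data,more} → &{done,data,more}  (⊕→&)
      • done:
        ?Unit → !Unit
          Y ↦ Y
      • data:
        !Int → ?Int
          end ↦ end
      • more:
        ?Str → !Str
          Y ↦ Y

?Unit.rec Y.&{done: !Unit.Y, data: ?Int.end, more: !Str.Y}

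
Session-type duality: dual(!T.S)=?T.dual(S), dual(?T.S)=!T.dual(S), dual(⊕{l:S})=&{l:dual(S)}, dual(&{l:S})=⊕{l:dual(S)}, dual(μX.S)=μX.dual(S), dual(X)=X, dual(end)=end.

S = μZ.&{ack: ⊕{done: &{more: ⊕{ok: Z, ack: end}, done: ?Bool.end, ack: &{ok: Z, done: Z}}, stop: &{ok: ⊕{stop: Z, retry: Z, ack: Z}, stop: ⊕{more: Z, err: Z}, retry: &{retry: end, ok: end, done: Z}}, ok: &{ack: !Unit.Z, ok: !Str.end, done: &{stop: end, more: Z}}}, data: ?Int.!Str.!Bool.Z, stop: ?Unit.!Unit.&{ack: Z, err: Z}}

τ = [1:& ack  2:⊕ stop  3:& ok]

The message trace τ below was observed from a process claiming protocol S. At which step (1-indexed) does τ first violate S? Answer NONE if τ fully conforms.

step 1: & ack  match  residual = ⊕{done: &{more: ⊕{ok: μZ.…, ack: end}, done: ?Bool.end, ack: &{ok: μZ.…, done: μZ.…}}, stop: &{ok: ⊕{stop: μZ.…, retry: μZ.…, ack: μZ.…}, stop: ⊕{more: μZ.…, err: μZ.…}, retry: &{retry: end, ok: end, done: μZ.…}}, ok: &{ack: !Unit.μZ.…, ok: !Str.end, done: &{stop: end, more: μZ.…}}}
step 2: ⊕ stop  match  residual = &{ok: ⊕{stop: μZ.…, retry: μZ.…, ack: μZ.…}, stop: ⊕{more: μZ.…, err: μZ.…}, retry: &{retry: end, ok: end, done: μZ.…}}
step 3: & ok  match  residual = ⊕{stop: μZ.…, retry: μZ.…, ack: μZ.…}
all 3 steps conform

NONE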